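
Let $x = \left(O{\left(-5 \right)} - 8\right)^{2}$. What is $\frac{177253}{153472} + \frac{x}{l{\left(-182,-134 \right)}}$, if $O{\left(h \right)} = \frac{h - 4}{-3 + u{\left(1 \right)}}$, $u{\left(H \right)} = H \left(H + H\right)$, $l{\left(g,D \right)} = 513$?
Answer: $\frac{91084261}{78731136} \approx 1.1569$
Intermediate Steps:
$u{\left(H \right)} = 2 H^{2}$ ($u{\left(H \right)} = H 2 H = 2 H^{2}$)
$O{\left(h \right)} = 4 - h$ ($O{\left(h \right)} = \frac{h - 4}{-3 + 2 \cdot 1^{2}} = \frac{-4 + h}{-3 + 2 \cdot 1} = \frac{-4 + h}{-3 + 2} = \frac{-4 + h}{-1} = \left(-4 + h\right) \left(-1\right) = 4 - h$)
$x = 1$ ($x = \left(\left(4 - -5\right) - 8\right)^{2} = \left(\left(4 + 5\right) - 8\right)^{2} = \left(9 - 8\right)^{2} = 1^{2} = 1$)
$\frac{177253}{153472} + \frac{x}{l{\left(-182,-134 \right)}} = \frac{177253}{153472} + 1 \cdot \frac{1}{513} = 177253 \cdot \frac{1}{153472} + 1 \cdot \frac{1}{513} = \frac{177253}{153472} + \frac{1}{513} = \frac{91084261}{78731136}$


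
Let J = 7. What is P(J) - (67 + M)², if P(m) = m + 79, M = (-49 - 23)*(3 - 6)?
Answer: -80003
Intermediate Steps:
M = 216 (M = -72*(-3) = 216)
P(m) = 79 + m
P(J) - (67 + M)² = (79 + 7) - (67 + 216)² = 86 - 1*283² = 86 - 1*80089 = 86 - 80089 = -80003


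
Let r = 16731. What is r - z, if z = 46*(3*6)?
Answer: 15903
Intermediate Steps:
z = 828 (z = 46*18 = 828)
r - z = 16731 - 1*828 = 16731 - 828 = 15903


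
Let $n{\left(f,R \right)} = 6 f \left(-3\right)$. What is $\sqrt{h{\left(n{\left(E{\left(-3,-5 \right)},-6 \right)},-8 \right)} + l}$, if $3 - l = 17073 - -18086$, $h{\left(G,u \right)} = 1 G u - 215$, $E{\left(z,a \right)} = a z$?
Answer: $i \sqrt{33211} \approx 182.24 i$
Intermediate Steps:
$n{\left(f,R \right)} = - 18 f$
$h{\left(G,u \right)} = -215 + G u$ ($h{\left(G,u \right)} = G u - 215 = -215 + G u$)
$l = -35156$ ($l = 3 - \left(17073 - -18086\right) = 3 - \left(17073 + 18086\right) = 3 - 35159 = -35156$)
$\sqrt{h{\left(n{\left(E{\left(-3,-5 \right)},-6 \right)},-8 \right)} + l} = \sqrt{\left(-215 + - 18 \left(\left(-5\right) \left(-3\right)\right) \left(-8\right)\right) - 35156} = \sqrt{\left(-215 + \left(-18\right) 15 \left(-8\right)\right) - 35156} = \sqrt{\left(-215 - -2160\right) - 35156} = \sqrt{\left(-215 + 2160\right) - 35156} = \sqrt{1945 - 35156} = \sqrt{-33211} = i \sqrt{33211}$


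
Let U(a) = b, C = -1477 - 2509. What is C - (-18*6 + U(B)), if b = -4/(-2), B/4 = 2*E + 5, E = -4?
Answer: -3880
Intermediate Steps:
C = -3986
B = -12 (B = 4*(2*(-4) + 5) = 4*(-8 + 5) = 4*(-3) = -12)
b = 2 (b = -4*(-½) = 2)
U(a) = 2
C - (-18*6 + U(B)) = -3986 - (-18*6 + 2) = -3986 - (-108 + 2) = -3986 - 1*(-106) = -3986 + 106 = -3880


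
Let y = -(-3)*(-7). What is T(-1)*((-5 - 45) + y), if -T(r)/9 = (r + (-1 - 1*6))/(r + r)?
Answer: 2556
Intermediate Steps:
y = -21 (y = -3*7 = -21)
T(r) = -9*(-7 + r)/(2*r) (T(r) = -9*(r + (-1 - 1*6))/(r + r) = -9*(r + (-1 - 6))/(2*r) = -9*(r - 7)*1/(2*r) = -9*(-7 + r)*1/(2*r) = -9*(-7 + r)/(2*r))
T(-1)*((-5 - 45) + y) = ((9/2)*(7 - 1*(-1))/(-1))*((-5 - 45) - 21) = ((9/2)*(-1)*(7 + 1))*(-50 - 21) = ((9/2)*(-1)*8)*(-71) = -36*(-71) = 2556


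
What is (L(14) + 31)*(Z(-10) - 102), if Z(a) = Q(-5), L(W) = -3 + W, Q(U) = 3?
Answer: -4158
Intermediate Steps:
Z(a) = 3
(L(14) + 31)*(Z(-10) - 102) = ((-3 + 14) + 31)*(3 - 102) = (11 + 31)*(-99) = 42*(-99) = -4158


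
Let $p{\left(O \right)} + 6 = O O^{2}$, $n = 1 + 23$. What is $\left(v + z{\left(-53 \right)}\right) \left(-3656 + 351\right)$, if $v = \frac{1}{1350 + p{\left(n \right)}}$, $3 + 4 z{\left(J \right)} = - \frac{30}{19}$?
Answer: $\frac{1090269925}{288192} \approx 3783.1$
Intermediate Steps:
$z{\left(J \right)} = - \frac{87}{76}$ ($z{\left(J \right)} = - \frac{3}{4} + \frac{\left(-30\right) \frac{1}{19}}{4} = - \frac{3}{4} + \frac{1}{4} \left(- \frac{30}{19}\right) = - \frac{3}{4} - \frac{15}{38} = - \frac{87}{76}$)
$n = 24$
$p{\left(O \right)} = -6 + O^{3}$ ($p{\left(O \right)} = -6 + O O^{2} = -6 + O^{3}$)
$v = \frac{1}{15168}$ ($v = \frac{1}{1350 - \left(6 - 24^{3}\right)} = \frac{1}{1350 + \left(-6 + 13824\right)} = \frac{1}{1350 + 13818} = \frac{1}{15168} \approx 6.5928 \cdot 10^{-5}$)
$\left(v + z{\left(-53 \right)}\right) \left(-3656 + 351\right) = \left(\frac{1}{15168} - \frac{87}{76}\right) \left(-3656 + 351\right) = \left(- \frac{329885}{288192}\right) \left(-3305\right) = \frac{1090269925}{288192}$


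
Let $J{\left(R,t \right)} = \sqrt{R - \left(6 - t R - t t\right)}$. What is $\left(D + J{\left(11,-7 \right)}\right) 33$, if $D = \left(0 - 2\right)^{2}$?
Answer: $132 + 33 i \sqrt{23} \approx 132.0 + 158.26 i$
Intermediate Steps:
$J{\left(R,t \right)} = \sqrt{-6 + R + t^{2} + R t}$ ($J{\left(R,t \right)} = \sqrt{R - \left(6 - t^{2} - R t\right)} = \sqrt{R + \left(-6 + t^{2} + R t\right)} = \sqrt{-6 + R + t^{2} + R t}$)
$D = 4$ ($D = \left(-2\right)^{2} = 4$)
$\left(D + J{\left(11,-7 \right)}\right) 33 = \left(4 + \sqrt{-6 + 11 + \left(-7\right)^{2} + 11 \left(-7\right)}\right) 33 = \left(4 + \sqrt{-6 + 11 + 49 - 77}\right) 33 = \left(4 + \sqrt{-23}\right) 33 = \left(4 + i \sqrt{23}\right) 33 = 132 + 33 i \sqrt{23}$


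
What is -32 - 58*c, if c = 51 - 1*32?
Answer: -1134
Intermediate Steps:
c = 19 (c = 51 - 32 = 19)
-32 - 58*c = -32 - 58*19 = -32 - 1102 = -1134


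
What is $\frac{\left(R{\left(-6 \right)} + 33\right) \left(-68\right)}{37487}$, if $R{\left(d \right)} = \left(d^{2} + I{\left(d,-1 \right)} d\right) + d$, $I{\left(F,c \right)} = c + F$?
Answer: $- \frac{7140}{37487} \approx -0.19047$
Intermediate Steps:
$I{\left(F,c \right)} = F + c$
$R{\left(d \right)} = d + d^{2} + d \left(-1 + d\right)$ ($R{\left(d \right)} = \left(d^{2} + \left(d - 1\right) d\right) + d = \left(d^{2} + \left(-1 + d\right) d\right) + d = \left(d^{2} + d \left(-1 + d\right)\right) + d = d + d^{2} + d \left(-1 + d\right)$)
$\frac{\left(R{\left(-6 \right)} + 33\right) \left(-68\right)}{37487} = \frac{\left(2 \left(-6\right)^{2} + 33\right) \left(-68\right)}{37487} = \left(2 \cdot 36 + 33\right) \left(-68\right) \frac{1}{37487} = \left(72 + 33\right) \left(-68\right) \frac{1}{37487} = 105 \left(-68\right) \frac{1}{37487} = \left(-7140\right) \frac{1}{37487} = - \frac{7140}{37487}$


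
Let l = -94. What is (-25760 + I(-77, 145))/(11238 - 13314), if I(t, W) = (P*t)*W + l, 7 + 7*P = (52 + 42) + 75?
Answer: 23687/173 ≈ 136.92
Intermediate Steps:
P = 162/7 (P = -1 + ((52 + 42) + 75)/7 = -1 + (94 + 75)/7 = -1 + (⅐)*169 = -1 + 169/7 = 162/7 ≈ 23.143)
I(t, W) = -94 + 162*W*t/7 (I(t, W) = (162*t/7)*W - 94 = 162*W*t/7 - 94 = -94 + 162*W*t/7)
(-25760 + I(-77, 145))/(11238 - 13314) = (-25760 + (-94 + (162/7)*145*(-77)))/(11238 - 13314) = (-25760 + (-94 - 258390))/(-2076) = (-25760 - 258484)*(-1/2076) = -284244*(-1/2076) = 23687/173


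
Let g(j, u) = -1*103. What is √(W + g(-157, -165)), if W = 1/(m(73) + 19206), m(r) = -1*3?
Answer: 2*I*√9495441831/19203 ≈ 10.149*I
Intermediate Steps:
m(r) = -3
g(j, u) = -103
W = 1/19203 (W = 1/(-3 + 19206) = 1/19203 ≈ 5.2075e-5)
√(W + g(-157, -165)) = √(1/19203 - 103) = √(-1977908/19203) = 2*I*√9495441831/19203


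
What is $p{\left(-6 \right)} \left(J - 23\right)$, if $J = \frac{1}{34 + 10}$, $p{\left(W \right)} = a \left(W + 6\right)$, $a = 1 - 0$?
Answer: $0$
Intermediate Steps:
$a = 1$ ($a = 1 + 0 = 1$)
$p{\left(W \right)} = 6 + W$ ($p{\left(W \right)} = 1 \left(W + 6\right) = 1 \left(6 + W\right) = 6 + W$)
$J = \frac{1}{44} \approx 0.022727$
$p{\left(-6 \right)} \left(J - 23\right) = \left(6 - 6\right) \left(\frac{1}{44} - 23\right) = 0 \left(- \frac{1011}{44}\right) = 0$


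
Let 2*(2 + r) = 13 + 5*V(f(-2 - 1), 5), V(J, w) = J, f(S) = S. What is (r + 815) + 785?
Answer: 1597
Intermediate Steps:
r = -3 (r = -2 + (13 + 5*(-2 - 1))/2 = -2 + (13 + 5*(-3))/2 = -2 + (13 - 15)/2 = -2 + (½)*(-2) = -2 - 1 = -3)
(r + 815) + 785 = (-3 + 815) + 785 = 812 + 785 = 1597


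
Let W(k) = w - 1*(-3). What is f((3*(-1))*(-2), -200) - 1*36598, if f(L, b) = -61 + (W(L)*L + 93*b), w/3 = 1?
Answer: -55223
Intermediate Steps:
w = 3 (w = 3*1 = 3)
W(k) = 6 (W(k) = 3 - 1*(-3) = 3 + 3 = 6)
f(L, b) = -61 + 6*L + 93*b (f(L, b) = -61 + (6*L + 93*b) = -61 + 6*L + 93*b)
f((3*(-1))*(-2), -200) - 1*36598 = (-61 + 6*((3*(-1))*(-2)) + 93*(-200)) - 1*36598 = (-61 + 6*(-3*(-2)) - 18600) - 36598 = (-61 + 6*6 - 18600) - 36598 = (-61 + 36 - 18600) - 36598 = -18625 - 36598 = -55223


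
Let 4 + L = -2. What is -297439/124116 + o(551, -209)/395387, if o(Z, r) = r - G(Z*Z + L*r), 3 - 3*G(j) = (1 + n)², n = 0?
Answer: -39209845627/16357950964 ≈ -2.3970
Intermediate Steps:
L = -6 (L = -4 - 2 = -6)
G(j) = ⅔ (G(j) = 1 - (1 + 0)²/3 = 1 - ⅓*1² = 1 - ⅓*1 = 1 - ⅓ = ⅔)
o(Z, r) = -⅔ + r (o(Z, r) = r - 1*⅔ = r - ⅔ = -⅔ + r)
-297439/124116 + o(551, -209)/395387 = -297439/124116 + (-⅔ - 209)/395387 = -297439*1/124116 - 629/3*1/395387 = -297439/124116 - 629/1186161 = -39209845627/16357950964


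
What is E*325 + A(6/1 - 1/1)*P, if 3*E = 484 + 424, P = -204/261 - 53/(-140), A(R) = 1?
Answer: 1198101091/12180 ≈ 98366.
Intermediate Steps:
P = -4909/12180 (P = -204*1/261 - 53*(-1/140) = -68/87 + 53/140 = -4909/12180 ≈ -0.40304)
E = 908/3 (E = (484 + 424)/3 = (⅓)*908 = 908/3 ≈ 302.67)
E*325 + A(6/1 - 1/1)*P = (908/3)*325 + 1*(-4909/12180) = 295100/3 - 4909/12180 = 1198101091/12180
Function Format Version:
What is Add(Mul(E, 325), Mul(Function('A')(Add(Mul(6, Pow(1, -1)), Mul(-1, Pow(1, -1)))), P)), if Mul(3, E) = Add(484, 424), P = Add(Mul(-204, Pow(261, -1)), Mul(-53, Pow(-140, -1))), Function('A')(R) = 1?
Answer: Rational(1198101091, 12180) ≈ 98366.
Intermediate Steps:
P = Rational(-4909, 12180) (P = Add(Mul(-204, Rational(1, 261)), Mul(-53, Rational(-1, 140))) = Add(Rational(-68, 87), Rational(53, 140)) = Rational(-4909, 12180) ≈ -0.40304)
E = Rational(908, 3) (E = Mul(Rational(1, 3), Add(484, 424)) = Mul(Rational(1, 3), 908) = Rational(908, 3) ≈ 302.67)
Add(Mul(E, 325), Mul(Function('A')(Add(Mul(6, Pow(1, -1)), Mul(-1, Pow(1, -1)))), P)) = Add(Mul(Rational(908, 3), 325), Mul(1, Rational(-4909, 12180))) = Add(Rational(295100, 3), Rational(-4909, 12180)) = Rational(1198101091, 12180)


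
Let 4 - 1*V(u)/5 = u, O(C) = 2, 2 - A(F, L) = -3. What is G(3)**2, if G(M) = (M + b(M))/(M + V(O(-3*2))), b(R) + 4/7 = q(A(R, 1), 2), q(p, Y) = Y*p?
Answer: 7569/8281 ≈ 0.91402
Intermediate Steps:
A(F, L) = 5 (A(F, L) = 2 - 1*(-3) = 2 + 3 = 5)
b(R) = 66/7 (b(R) = -4/7 + 2*5 = -4/7 + 10 = 66/7)
V(u) = 20 - 5*u
G(M) = (66/7 + M)/(10 + M) (G(M) = (M + 66/7)/(M + (20 - 5*2)) = (66/7 + M)/(M + (20 - 10)) = (66/7 + M)/(M + 10) = (66/7 + M)/(10 + M))
G(3)**2 = ((66/7 + 3)/(10 + 3))**2 = ((87/7)/13)**2 = ((1/13)*(87/7))**2 = (87/91)**2 = 7569/8281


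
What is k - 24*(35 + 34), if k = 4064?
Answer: 2408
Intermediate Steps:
k - 24*(35 + 34) = 4064 - 24*(35 + 34) = 4064 - 24*69 = 4064 - 1*1656 = 4064 - 1656 = 2408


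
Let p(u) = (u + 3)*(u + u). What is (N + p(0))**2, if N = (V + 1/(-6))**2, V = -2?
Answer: 28561/1296 ≈ 22.038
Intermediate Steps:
N = 169/36 (N = (-2 + 1/(-6))**2 = (-2 - 1/6)**2 = (-13/6)**2 = 169/36 ≈ 4.6944)
p(u) = 2*u*(3 + u) (p(u) = (3 + u)*(2*u) = 2*u*(3 + u))
(N + p(0))**2 = (169/36 + 2*0*(3 + 0))**2 = (169/36 + 2*0*3)**2 = (169/36 + 0)**2 = (169/36)**2 = 28561/1296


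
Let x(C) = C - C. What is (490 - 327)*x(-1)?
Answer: 0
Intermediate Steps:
x(C) = 0
(490 - 327)*x(-1) = (490 - 327)*0 = 163*0 = 0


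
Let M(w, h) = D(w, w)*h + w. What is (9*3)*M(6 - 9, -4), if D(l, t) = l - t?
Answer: -81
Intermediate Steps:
M(w, h) = w (M(w, h) = (w - w)*h + w = 0*h + w = 0 + w = w)
(9*3)*M(6 - 9, -4) = (9*3)*(6 - 9) = 27*(-3) = -81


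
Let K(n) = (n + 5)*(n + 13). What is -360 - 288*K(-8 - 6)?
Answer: -2952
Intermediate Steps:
K(n) = (5 + n)*(13 + n)
-360 - 288*K(-8 - 6) = -360 - 288*(65 + (-8 - 6)² + 18*(-8 - 6)) = -360 - 288*(65 + (-14)² + 18*(-14)) = -360 - 288*(65 + 196 - 252) = -360 - 288*9 = -360 - 2592 = -2952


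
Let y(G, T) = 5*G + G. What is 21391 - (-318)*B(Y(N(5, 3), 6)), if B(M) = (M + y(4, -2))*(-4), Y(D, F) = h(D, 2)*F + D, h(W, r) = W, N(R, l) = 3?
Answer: -35849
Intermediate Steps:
y(G, T) = 6*G
Y(D, F) = D + D*F (Y(D, F) = D*F + D = D + D*F)
B(M) = -96 - 4*M (B(M) = (M + 6*4)*(-4) = (M + 24)*(-4) = (24 + M)*(-4) = -96 - 4*M)
21391 - (-318)*B(Y(N(5, 3), 6)) = 21391 - (-318)*(-96 - 12*(1 + 6)) = 21391 - (-318)*(-96 - 12*7) = 21391 - (-318)*(-96 - 4*21) = 21391 - (-318)*(-96 - 84) = 21391 - (-318)*(-180) = 21391 - 1*57240 = 21391 - 57240 = -35849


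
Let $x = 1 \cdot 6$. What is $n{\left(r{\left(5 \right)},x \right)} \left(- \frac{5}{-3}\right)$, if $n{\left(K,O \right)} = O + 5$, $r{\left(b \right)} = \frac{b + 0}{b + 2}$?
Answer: $\frac{55}{3} \approx 18.333$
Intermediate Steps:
$r{\left(b \right)} = \frac{b}{2 + b}$
$x = 6$
$n{\left(K,O \right)} = 5 + O$
$n{\left(r{\left(5 \right)},x \right)} \left(- \frac{5}{-3}\right) = \left(5 + 6\right) \left(- \frac{5}{-3}\right) = 11 \left(\left(-5\right) \left(- \frac{1}{3}\right)\right) = 11 \cdot \frac{5}{3} = \frac{55}{3}$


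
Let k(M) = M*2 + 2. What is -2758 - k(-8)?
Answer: -2744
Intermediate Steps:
k(M) = 2 + 2*M (k(M) = 2*M + 2 = 2 + 2*M)
-2758 - k(-8) = -2758 - (2 + 2*(-8)) = -2758 - (2 - 16) = -2758 - 1*(-14) = -2758 + 14 = -2744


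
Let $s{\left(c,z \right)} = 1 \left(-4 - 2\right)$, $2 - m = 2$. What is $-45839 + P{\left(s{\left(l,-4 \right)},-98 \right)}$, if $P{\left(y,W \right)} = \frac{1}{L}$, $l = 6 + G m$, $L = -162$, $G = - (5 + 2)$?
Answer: $- \frac{7425919}{162} \approx -45839.0$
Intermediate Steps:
$m = 0$ ($m = 2 - 2 = 0$)
$G = -7$ ($G = \left(-1\right) 7 = -7$)
$l = 6$ ($l = 6 - 0 = 6 + 0 = 6$)
$s{\left(c,z \right)} = -6$ ($s{\left(c,z \right)} = 1 \left(-6\right) = -6$)
$P{\left(y,W \right)} = - \frac{1}{162}$ ($P{\left(y,W \right)} = \frac{1}{-162} = - \frac{1}{162}$)
$-45839 + P{\left(s{\left(l,-4 \right)},-98 \right)} = -45839 - \frac{1}{162} = - \frac{7425919}{162}$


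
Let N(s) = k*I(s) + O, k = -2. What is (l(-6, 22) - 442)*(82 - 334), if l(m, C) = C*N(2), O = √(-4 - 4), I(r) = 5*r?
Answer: 222264 - 11088*I*√2 ≈ 2.2226e+5 - 15681.0*I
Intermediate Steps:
O = 2*I*√2 (O = √(-8) = 2*I*√2 ≈ 2.8284*I)
N(s) = -10*s + 2*I*√2
l(m, C) = C*(-20 + 2*I*√2) (l(m, C) = C*(-10*2 + 2*I*√2) = C*(-20 + 2*I*√2))
(l(-6, 22) - 442)*(82 - 334) = (2*22*(-10 + I*√2) - 442)*(82 - 334) = ((-440 + 44*I*√2) - 442)*(-252) = (-882 + 44*I*√2)*(-252) = 222264 - 11088*I*√2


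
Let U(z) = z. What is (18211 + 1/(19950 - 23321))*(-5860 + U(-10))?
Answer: -360355073600/3371 ≈ -1.0690e+8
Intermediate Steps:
(18211 + 1/(19950 - 23321))*(-5860 + U(-10)) = (18211 + 1/(19950 - 23321))*(-5860 - 10) = (18211 + 1/(-3371))*(-5870) = (18211 - 1/3371)*(-5870) = (61389280/3371)*(-5870) = -360355073600/3371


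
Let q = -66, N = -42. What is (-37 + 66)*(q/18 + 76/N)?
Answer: -3335/21 ≈ -158.81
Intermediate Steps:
(-37 + 66)*(q/18 + 76/N) = (-37 + 66)*(-66/18 + 76/(-42)) = 29*(-66*1/18 + 76*(-1/42)) = 29*(-11/3 - 38/21) = 29*(-115/21) = -3335/21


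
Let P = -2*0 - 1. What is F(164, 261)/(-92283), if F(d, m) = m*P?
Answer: 87/30761 ≈ 0.0028283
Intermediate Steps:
P = -1 (P = 0 - 1 = -1)
F(d, m) = -m (F(d, m) = m*(-1) = -m)
F(164, 261)/(-92283) = -1*261/(-92283) = -261*(-1/92283) = 87/30761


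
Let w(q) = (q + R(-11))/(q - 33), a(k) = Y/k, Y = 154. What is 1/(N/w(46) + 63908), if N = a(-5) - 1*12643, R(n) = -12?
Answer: 170/10040563 ≈ 1.6931e-5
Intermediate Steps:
a(k) = 154/k
w(q) = (-12 + q)/(-33 + q) (w(q) = (q - 12)/(q - 33) = (-12 + q)/(-33 + q))
N = -63369/5 (N = 154/(-5) - 1*12643 = 154*(-⅕) - 12643 = -154/5 - 12643 = -63369/5 ≈ -12674.)
1/(N/w(46) + 63908) = 1/(-63369*(-33 + 46)/(-12 + 46)/5 + 63908) = 1/(-63369/(5*(34/13)) + 63908) = 1/(-63369/(5*((1/13)*34)) + 63908) = 1/(-63369/(5*34/13) + 63908) = 1/(-63369/5*13/34 + 63908) = 1/(-823797/170 + 63908) = 1/(10040563/170) = 170/10040563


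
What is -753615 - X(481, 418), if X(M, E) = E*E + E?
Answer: -928757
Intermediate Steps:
X(M, E) = E + E**2 (X(M, E) = E**2 + E = E + E**2)
-753615 - X(481, 418) = -753615 - 418*(1 + 418) = -753615 - 418*419 = -753615 - 1*175142 = -753615 - 175142 = -928757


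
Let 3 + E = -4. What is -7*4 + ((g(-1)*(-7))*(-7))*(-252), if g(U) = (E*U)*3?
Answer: -259336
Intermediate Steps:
E = -7 (E = -3 - 4 = -7)
g(U) = -21*U (g(U) = -7*U*3 = -21*U)
-7*4 + ((g(-1)*(-7))*(-7))*(-252) = -7*4 + ((-21*(-1)*(-7))*(-7))*(-252) = -28 + ((21*(-7))*(-7))*(-252) = -28 - 147*(-7)*(-252) = -28 + 1029*(-252) = -28 - 259308 = -259336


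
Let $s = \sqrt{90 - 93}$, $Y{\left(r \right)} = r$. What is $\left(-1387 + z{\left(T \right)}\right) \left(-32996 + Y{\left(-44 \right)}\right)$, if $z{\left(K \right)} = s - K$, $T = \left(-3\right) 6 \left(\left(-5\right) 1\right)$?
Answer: $48800080 - 33040 i \sqrt{3} \approx 4.88 \cdot 10^{7} - 57227.0 i$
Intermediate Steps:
$s = i \sqrt{3}$ ($s = \sqrt{-3} = i \sqrt{3} \approx 1.732 i$)
$T = 90$ ($T = \left(-18\right) \left(-5\right) = 90$)
$z{\left(K \right)} = - K + i \sqrt{3}$ ($z{\left(K \right)} = i \sqrt{3} - K = - K + i \sqrt{3}$)
$\left(-1387 + z{\left(T \right)}\right) \left(-32996 + Y{\left(-44 \right)}\right) = \left(-1387 + \left(\left(-1\right) 90 + i \sqrt{3}\right)\right) \left(-32996 - 44\right) = \left(-1387 - \left(90 - i \sqrt{3}\right)\right) \left(-33040\right) = \left(-1477 + i \sqrt{3}\right) \left(-33040\right) = 48800080 - 33040 i \sqrt{3}$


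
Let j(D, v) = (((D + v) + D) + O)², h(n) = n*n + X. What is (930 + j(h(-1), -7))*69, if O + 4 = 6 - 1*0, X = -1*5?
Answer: 75831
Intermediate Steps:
X = -5
h(n) = -5 + n² (h(n) = n*n - 5 = n² - 5 = -5 + n²)
O = 2 (O = -4 + (6 - 1*0) = -4 + (6 + 0) = -4 + 6 = 2)
j(D, v) = (2 + v + 2*D)² (j(D, v) = (((D + v) + D) + 2)² = ((v + 2*D) + 2)² = (2 + v + 2*D)²)
(930 + j(h(-1), -7))*69 = (930 + (2 - 7 + 2*(-5 + (-1)²))²)*69 = (930 + (2 - 7 + 2*(-5 + 1))²)*69 = (930 + (2 - 7 + 2*(-4))²)*69 = (930 + (2 - 7 - 8)²)*69 = (930 + (-13)²)*69 = (930 + 169)*69 = 1099*69 = 75831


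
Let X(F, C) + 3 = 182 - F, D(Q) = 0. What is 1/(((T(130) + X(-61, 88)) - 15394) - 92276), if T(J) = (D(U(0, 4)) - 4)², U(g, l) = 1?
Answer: -1/107414 ≈ -9.3098e-6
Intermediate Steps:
X(F, C) = 179 - F (X(F, C) = -3 + (182 - F) = 179 - F)
T(J) = 16 (T(J) = (0 - 4)² = (-4)² = 16)
1/(((T(130) + X(-61, 88)) - 15394) - 92276) = 1/(((16 + (179 - 1*(-61))) - 15394) - 92276) = 1/(((16 + (179 + 61)) - 15394) - 92276) = 1/(((16 + 240) - 15394) - 92276) = 1/((256 - 15394) - 92276) = 1/(-15138 - 92276) = 1/(-107414) = -1/107414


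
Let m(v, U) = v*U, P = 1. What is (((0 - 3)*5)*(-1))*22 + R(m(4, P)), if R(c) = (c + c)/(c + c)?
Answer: 331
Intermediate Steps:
m(v, U) = U*v
R(c) = 1 (R(c) = (2*c)/((2*c)) = (2*c)*(1/(2*c)) = 1)
(((0 - 3)*5)*(-1))*22 + R(m(4, P)) = (((0 - 3)*5)*(-1))*22 + 1 = (-3*5*(-1))*22 + 1 = -15*(-1)*22 + 1 = 15*22 + 1 = 330 + 1 = 331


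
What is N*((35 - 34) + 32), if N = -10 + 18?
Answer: 264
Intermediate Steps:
N = 8
N*((35 - 34) + 32) = 8*((35 - 34) + 32) = 8*(1 + 32) = 8*33 = 264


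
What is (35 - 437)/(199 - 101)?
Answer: -201/49 ≈ -4.1020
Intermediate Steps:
(35 - 437)/(199 - 101) = -402/98 = -402*1/98 = -201/49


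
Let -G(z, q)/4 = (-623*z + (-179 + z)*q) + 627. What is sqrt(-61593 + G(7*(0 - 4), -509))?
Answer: I*sqrt(555329) ≈ 745.2*I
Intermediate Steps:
G(z, q) = -2508 + 2492*z - 4*q*(-179 + z) (G(z, q) = -4*((-623*z + (-179 + z)*q) + 627) = -4*((-623*z + q*(-179 + z)) + 627) = -4*(627 - 623*z + q*(-179 + z)) = -2508 + 2492*z - 4*q*(-179 + z))
sqrt(-61593 + G(7*(0 - 4), -509)) = sqrt(-61593 + (-2508 + 716*(-509) + 2492*(7*(0 - 4)) - 4*(-509)*7*(0 - 4))) = sqrt(-61593 + (-2508 - 364444 + 2492*(7*(-4)) - 4*(-509)*7*(-4))) = sqrt(-61593 + (-2508 - 364444 + 2492*(-28) - 4*(-509)*(-28))) = sqrt(-61593 + (-2508 - 364444 - 69776 - 57008)) = sqrt(-61593 - 493736) = sqrt(-555329) = I*sqrt(555329)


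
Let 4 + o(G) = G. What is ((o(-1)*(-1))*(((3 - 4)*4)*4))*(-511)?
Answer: 40880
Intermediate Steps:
o(G) = -4 + G
((o(-1)*(-1))*(((3 - 4)*4)*4))*(-511) = (((-4 - 1)*(-1))*(((3 - 4)*4)*4))*(-511) = ((-5*(-1))*(-1*4*4))*(-511) = (5*(-4*4))*(-511) = (5*(-16))*(-511) = -80*(-511) = 40880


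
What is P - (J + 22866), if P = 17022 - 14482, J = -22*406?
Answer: -11394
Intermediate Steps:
J = -8932
P = 2540
P - (J + 22866) = 2540 - (-8932 + 22866) = 2540 - 1*13934 = 2540 - 13934 = -11394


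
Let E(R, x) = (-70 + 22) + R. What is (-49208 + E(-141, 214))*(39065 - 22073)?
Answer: -839353824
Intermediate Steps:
E(R, x) = -48 + R
(-49208 + E(-141, 214))*(39065 - 22073) = (-49208 + (-48 - 141))*(39065 - 22073) = (-49208 - 189)*16992 = -49397*16992 = -839353824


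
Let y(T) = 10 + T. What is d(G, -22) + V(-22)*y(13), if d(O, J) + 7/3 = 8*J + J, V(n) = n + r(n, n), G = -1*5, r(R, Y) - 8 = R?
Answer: -3085/3 ≈ -1028.3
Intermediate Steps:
r(R, Y) = 8 + R
G = -5
V(n) = 8 + 2*n (V(n) = n + (8 + n) = 8 + 2*n)
d(O, J) = -7/3 + 9*J (d(O, J) = -7/3 + (8*J + J) = -7/3 + 9*J)
d(G, -22) + V(-22)*y(13) = (-7/3 + 9*(-22)) + (8 + 2*(-22))*(10 + 13) = (-7/3 - 198) + (8 - 44)*23 = -601/3 - 36*23 = -601/3 - 828 = -3085/3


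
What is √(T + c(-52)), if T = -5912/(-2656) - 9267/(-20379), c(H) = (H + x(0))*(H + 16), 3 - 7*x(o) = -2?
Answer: 191*√3157895528557/7893466 ≈ 43.000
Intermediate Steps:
x(o) = 5/7 (x(o) = 3/7 - ⅐*(-2) = 3/7 + 2/7 = 5/7)
c(H) = (16 + H)*(5/7 + H) (c(H) = (H + 5/7)*(H + 16) = (5/7 + H)*(16 + H) = (16 + H)*(5/7 + H))
T = 6045575/2255276 (T = -5912*(-1/2656) - 9267*(-1/20379) = 739/332 + 3089/6793 = 6045575/2255276 ≈ 2.6806)
√(T + c(-52)) = √(6045575/2255276 + (80/7 + (-52)² + (117/7)*(-52))) = √(6045575/2255276 + (80/7 + 2704 - 6084/7)) = √(6045575/2255276 + 12924/7) = √(29189506049/15786932) = 191*√3157895528557/7893466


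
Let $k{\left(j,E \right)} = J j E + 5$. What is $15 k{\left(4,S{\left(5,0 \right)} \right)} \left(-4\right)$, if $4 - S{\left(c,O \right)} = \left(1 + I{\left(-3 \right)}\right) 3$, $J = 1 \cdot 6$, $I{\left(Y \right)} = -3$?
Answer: $-14700$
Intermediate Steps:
$J = 6$
$S{\left(c,O \right)} = 10$ ($S{\left(c,O \right)} = 4 - \left(1 - 3\right) 3 = 4 - \left(-2\right) 3 = 4 - -6 = 4 + 6 = 10$)
$k{\left(j,E \right)} = 5 + 6 E j$ ($k{\left(j,E \right)} = 6 j E + 5 = 6 E j + 5 = 5 + 6 E j$)
$15 k{\left(4,S{\left(5,0 \right)} \right)} \left(-4\right) = 15 \left(5 + 6 \cdot 10 \cdot 4\right) \left(-4\right) = 15 \left(5 + 240\right) \left(-4\right) = 15 \cdot 245 \left(-4\right) = 3675 \left(-4\right) = -14700$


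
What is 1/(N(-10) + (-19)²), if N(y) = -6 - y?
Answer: 1/365 ≈ 0.0027397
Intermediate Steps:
1/(N(-10) + (-19)²) = 1/((-6 - 1*(-10)) + (-19)²) = 1/((-6 + 10) + 361) = 1/(4 + 361) = 1/365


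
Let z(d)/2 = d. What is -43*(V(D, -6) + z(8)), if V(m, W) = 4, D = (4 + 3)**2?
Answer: -860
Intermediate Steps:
z(d) = 2*d
D = 49 (D = 7**2 = 49)
-43*(V(D, -6) + z(8)) = -43*(4 + 2*8) = -43*(4 + 16) = -43*20 = -860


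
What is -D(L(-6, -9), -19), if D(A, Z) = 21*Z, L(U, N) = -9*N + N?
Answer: 399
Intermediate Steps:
L(U, N) = -8*N
-D(L(-6, -9), -19) = -21*(-19) = -1*(-399) = 399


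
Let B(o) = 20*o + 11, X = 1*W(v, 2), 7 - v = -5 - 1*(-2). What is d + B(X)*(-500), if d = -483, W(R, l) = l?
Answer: -25983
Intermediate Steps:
v = 10 (v = 7 - (-5 - 1*(-2)) = 7 - (-5 + 2) = 7 - 1*(-3) = 7 + 3 = 10)
X = 2 (X = 1*2 = 2)
B(o) = 11 + 20*o
d + B(X)*(-500) = -483 + (11 + 20*2)*(-500) = -483 + (11 + 40)*(-500) = -483 + 51*(-500) = -483 - 25500 = -25983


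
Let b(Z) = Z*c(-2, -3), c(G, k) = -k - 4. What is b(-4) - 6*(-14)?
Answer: 88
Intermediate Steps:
c(G, k) = -4 - k
b(Z) = -Z (b(Z) = Z*(-4 - 1*(-3)) = Z*(-4 + 3) = Z*(-1) = -Z)
b(-4) - 6*(-14) = -1*(-4) - 6*(-14) = 4 + 84 = 88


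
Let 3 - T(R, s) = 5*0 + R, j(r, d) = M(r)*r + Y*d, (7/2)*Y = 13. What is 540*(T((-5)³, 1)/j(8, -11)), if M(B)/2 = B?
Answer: 48384/61 ≈ 793.18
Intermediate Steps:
Y = 26/7 (Y = (2/7)*13 = 26/7 ≈ 3.7143)
M(B) = 2*B
j(r, d) = 2*r² + 26*d/7 (j(r, d) = (2*r)*r + 26*d/7 = 2*r² + 26*d/7)
T(R, s) = 3 - R (T(R, s) = 3 - (5*0 + R) = 3 - (0 + R) = 3 - R)
540*(T((-5)³, 1)/j(8, -11)) = 540*((3 - 1*(-5)³)/(2*8² + (26/7)*(-11))) = 540*((3 - 1*(-125))/(2*64 - 286/7)) = 540*((3 + 125)/(128 - 286/7)) = 540*(128/(610/7)) = 540*(128*(7/610)) = 540*(448/305) = 48384/61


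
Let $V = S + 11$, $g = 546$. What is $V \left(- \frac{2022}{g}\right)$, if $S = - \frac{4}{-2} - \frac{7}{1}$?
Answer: $- \frac{2022}{91} \approx -22.22$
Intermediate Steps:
$S = -5$ ($S = \left(-4\right) \left(- \frac{1}{2}\right) - 7 = 2 - 7 = -5$)
$V = 6$ ($V = -5 + 11 = 6$)
$V \left(- \frac{2022}{g}\right) = 6 \left(- \frac{2022}{546}\right) = 6 \left(\left(-2022\right) \frac{1}{546}\right) = 6 \left(- \frac{337}{91}\right) = - \frac{2022}{91}$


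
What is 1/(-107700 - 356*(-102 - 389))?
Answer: 1/67096 ≈ 1.4904e-5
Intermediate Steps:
1/(-107700 - 356*(-102 - 389)) = 1/(-107700 - 356*(-491)) = 1/(-107700 + 174796) = 1/67096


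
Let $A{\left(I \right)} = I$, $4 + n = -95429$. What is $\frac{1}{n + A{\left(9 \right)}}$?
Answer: $- \frac{1}{95424} \approx -1.048 \cdot 10^{-5}$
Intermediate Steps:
$n = -95433$ ($n = -4 - 95429 = -95433$)
$\frac{1}{n + A{\left(9 \right)}} = \frac{1}{-95433 + 9} = \frac{1}{-95424} = - \frac{1}{95424}$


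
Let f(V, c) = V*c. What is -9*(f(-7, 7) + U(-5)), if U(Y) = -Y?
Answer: 396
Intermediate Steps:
-9*(f(-7, 7) + U(-5)) = -9*(-7*7 - 1*(-5)) = -9*(-49 + 5) = -9*(-44) = 396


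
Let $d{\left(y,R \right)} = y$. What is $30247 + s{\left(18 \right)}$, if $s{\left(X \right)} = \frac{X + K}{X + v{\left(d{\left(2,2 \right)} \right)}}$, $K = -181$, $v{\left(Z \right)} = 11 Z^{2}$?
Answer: $\frac{1875151}{62} \approx 30244.0$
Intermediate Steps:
$s{\left(X \right)} = \frac{-181 + X}{44 + X}$ ($s{\left(X \right)} = \frac{X - 181}{X + 11 \cdot 2^{2}} = \frac{-181 + X}{X + 11 \cdot 4} = \frac{-181 + X}{X + 44} = \frac{-181 + X}{44 + X}$)
$30247 + s{\left(18 \right)} = 30247 + \frac{-181 + 18}{44 + 18} = 30247 + \frac{1}{62} \left(-163\right) = 30247 - \frac{163}{62} = \frac{1875151}{62}$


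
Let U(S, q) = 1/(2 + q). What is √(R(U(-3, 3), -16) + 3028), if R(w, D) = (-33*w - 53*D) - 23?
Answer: 4*√6010/5 ≈ 62.019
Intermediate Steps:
R(w, D) = -23 - 53*D - 33*w (R(w, D) = (-53*D - 33*w) - 23 = -23 - 53*D - 33*w)
√(R(U(-3, 3), -16) + 3028) = √((-23 - 53*(-16) - 33/(2 + 3)) + 3028) = √((-23 + 848 - 33/5) + 3028) = √(4092/5 + 3028) = √(19232/5) = 4*√6010/5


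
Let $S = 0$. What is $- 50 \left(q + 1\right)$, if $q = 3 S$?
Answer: $-50$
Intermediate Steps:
$q = 0$ ($q = 3 \cdot 0 = 0$)
$- 50 \left(q + 1\right) = - 50 \left(0 + 1\right) = \left(-50\right) 1 = -50$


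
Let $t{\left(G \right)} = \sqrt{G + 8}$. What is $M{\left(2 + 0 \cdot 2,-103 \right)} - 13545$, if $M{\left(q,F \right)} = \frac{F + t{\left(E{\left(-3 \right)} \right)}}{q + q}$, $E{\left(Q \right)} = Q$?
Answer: $- \frac{54283}{4} + \frac{\sqrt{5}}{4} \approx -13570.0$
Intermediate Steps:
$t{\left(G \right)} = \sqrt{8 + G}$
$M{\left(q,F \right)} = \frac{F + \sqrt{5}}{2 q}$ ($M{\left(q,F \right)} = \frac{F + \sqrt{8 - 3}}{q + q} = \frac{F + \sqrt{5}}{2 q}$)
$M{\left(2 + 0 \cdot 2,-103 \right)} - 13545 = \frac{-103 + \sqrt{5}}{2 \left(2 + 0 \cdot 2\right)} - 13545 = \frac{-103 + \sqrt{5}}{2 \left(2 + 0\right)} - 13545 = \frac{-103 + \sqrt{5}}{2 \cdot 2} - 13545 = \frac{1}{2} \cdot \frac{1}{2} \left(-103 + \sqrt{5}\right) - 13545 = \left(- \frac{103}{4} + \frac{\sqrt{5}}{4}\right) - 13545 = - \frac{54283}{4} + \frac{\sqrt{5}}{4}$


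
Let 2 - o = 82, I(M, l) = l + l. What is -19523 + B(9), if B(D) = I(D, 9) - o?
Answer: -19425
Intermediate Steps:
I(M, l) = 2*l
o = -80 (o = 2 - 1*82 = 2 - 82 = -80)
B(D) = 98 (B(D) = 2*9 - 1*(-80) = 18 + 80 = 98)
-19523 + B(9) = -19523 + 98 = -19425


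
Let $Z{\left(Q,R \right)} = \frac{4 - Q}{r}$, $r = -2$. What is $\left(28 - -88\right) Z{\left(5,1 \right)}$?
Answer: $58$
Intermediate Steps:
$Z{\left(Q,R \right)} = -2 + \frac{Q}{2}$ ($Z{\left(Q,R \right)} = \frac{4 - Q}{-2} = \left(4 - Q\right) \left(- \frac{1}{2}\right) = -2 + \frac{Q}{2}$)
$\left(28 - -88\right) Z{\left(5,1 \right)} = \left(28 - -88\right) \left(-2 + \frac{1}{2} \cdot 5\right) = \left(28 + 88\right) \left(-2 + \frac{5}{2}\right) = 116 \cdot \frac{1}{2} = 58$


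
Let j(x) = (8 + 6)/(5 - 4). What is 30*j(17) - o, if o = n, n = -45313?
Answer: 45733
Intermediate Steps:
j(x) = 14 (j(x) = 14/1 = 14*1 = 14)
o = -45313
30*j(17) - o = 30*14 - 1*(-45313) = 420 + 45313 = 45733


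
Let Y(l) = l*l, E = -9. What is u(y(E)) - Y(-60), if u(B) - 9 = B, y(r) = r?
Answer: -3600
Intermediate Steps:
u(B) = 9 + B
Y(l) = l**2
u(y(E)) - Y(-60) = (9 - 9) - 1*(-60)**2 = 0 - 1*3600 = 0 - 3600 = -3600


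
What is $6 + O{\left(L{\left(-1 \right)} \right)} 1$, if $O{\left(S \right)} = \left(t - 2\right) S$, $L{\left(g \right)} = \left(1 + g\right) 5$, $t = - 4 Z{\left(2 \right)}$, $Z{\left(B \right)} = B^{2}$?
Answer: $6$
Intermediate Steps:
$t = -16$ ($t = - 4 \cdot 2^{2} = \left(-4\right) 4 = -16$)
$L{\left(g \right)} = 5 + 5 g$
$O{\left(S \right)} = - 18 S$ ($O{\left(S \right)} = \left(-16 - 2\right) S = - 18 S$)
$6 + O{\left(L{\left(-1 \right)} \right)} 1 = 6 + - 18 \left(5 + 5 \left(-1\right)\right) 1 = 6 + - 18 \left(5 - 5\right) 1 = 6 + \left(-18\right) 0 \cdot 1 = 6 + 0 \cdot 1 = 6 + 0 = 6$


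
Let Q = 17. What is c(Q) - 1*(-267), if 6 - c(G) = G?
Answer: 256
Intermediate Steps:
c(G) = 6 - G
c(Q) - 1*(-267) = (6 - 1*17) - 1*(-267) = (6 - 17) + 267 = -11 + 267 = 256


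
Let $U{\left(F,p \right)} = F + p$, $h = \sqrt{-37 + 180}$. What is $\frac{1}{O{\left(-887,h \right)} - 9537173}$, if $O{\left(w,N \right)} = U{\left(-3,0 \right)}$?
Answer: $- \frac{1}{9537176} \approx -1.0485 \cdot 10^{-7}$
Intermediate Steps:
$h = \sqrt{143} \approx 11.958$
$O{\left(w,N \right)} = -3$ ($O{\left(w,N \right)} = -3 + 0 = -3$)
$\frac{1}{O{\left(-887,h \right)} - 9537173} = \frac{1}{-3 - 9537173} = \frac{1}{-9537176} = - \frac{1}{9537176}$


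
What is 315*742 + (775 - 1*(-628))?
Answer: 235133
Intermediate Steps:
315*742 + (775 - 1*(-628)) = 233730 + (775 + 628) = 233730 + 1403 = 235133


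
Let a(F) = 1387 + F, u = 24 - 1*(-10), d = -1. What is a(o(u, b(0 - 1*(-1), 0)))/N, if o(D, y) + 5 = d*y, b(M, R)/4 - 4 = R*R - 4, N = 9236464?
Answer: 691/4618232 ≈ 0.00014962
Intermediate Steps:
u = 34 (u = 24 + 10 = 34)
b(M, R) = 4*R² (b(M, R) = 16 + 4*(R*R - 4) = 16 + 4*(R² - 4) = 16 + 4*(-4 + R²) = 16 + (-16 + 4*R²) = 4*R²)
o(D, y) = -5 - y
a(o(u, b(0 - 1*(-1), 0)))/N = (1387 + (-5 - 4*0²))/9236464 = (1387 + (-5 - 4*0))*(1/9236464) = (1387 + (-5 - 1*0))*(1/9236464) = (1387 + (-5 + 0))*(1/9236464) = (1387 - 5)*(1/9236464) = 1382*(1/9236464) = 691/4618232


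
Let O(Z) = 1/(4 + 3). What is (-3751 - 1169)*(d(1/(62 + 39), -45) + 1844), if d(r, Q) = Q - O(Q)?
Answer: -61952640/7 ≈ -8.8504e+6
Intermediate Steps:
O(Z) = 1/7
d(r, Q) = -1/7 + Q (d(r, Q) = Q - 1*1/7 = Q - 1/7 = -1/7 + Q)
(-3751 - 1169)*(d(1/(62 + 39), -45) + 1844) = (-3751 - 1169)*((-1/7 - 45) + 1844) = -4920*(-316/7 + 1844) = -4920*12592/7 = -61952640/7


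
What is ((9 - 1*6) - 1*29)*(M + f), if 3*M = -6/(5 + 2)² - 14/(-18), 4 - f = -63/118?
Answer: -9644791/78057 ≈ -123.56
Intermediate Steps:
f = 535/118 (f = 4 - (-63)/118 = 4 - 1*(-63/118) = 4 + 63/118 = 535/118 ≈ 4.5339)
M = 289/1323 (M = (-6/(5 + 2)² - 14/(-18))/3 = (-6/(7²) - 14*(-1/18))/3 = (-6/49 + 7/9)/3 = (⅓)*(289/441) = 289/1323 ≈ 0.21844)
((9 - 1*6) - 1*29)*(M + f) = ((9 - 1*6) - 1*29)*(289/1323 + 535/118) = ((9 - 6) - 29)*(741907/156114) = (3 - 29)*(741907/156114) = -26*741907/156114 = -9644791/78057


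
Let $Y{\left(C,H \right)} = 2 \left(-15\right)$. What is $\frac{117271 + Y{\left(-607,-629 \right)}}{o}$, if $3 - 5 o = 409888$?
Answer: $- \frac{117241}{81977} \approx -1.4302$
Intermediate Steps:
$Y{\left(C,H \right)} = -30$
$o = -81977$ ($o = \frac{3}{5} - \frac{409888}{5} = -81977$)
$\frac{117271 + Y{\left(-607,-629 \right)}}{o} = \frac{117271 - 30}{-81977} = 117241 \left(- \frac{1}{81977}\right) = - \frac{117241}{81977}$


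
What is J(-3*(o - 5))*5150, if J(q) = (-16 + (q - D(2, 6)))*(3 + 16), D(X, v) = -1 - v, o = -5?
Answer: 2054850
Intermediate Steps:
J(q) = -171 + 19*q (J(q) = (-16 + (q - (-1 - 1*6)))*(3 + 16) = (-16 + (q - (-1 - 6)))*19 = (-16 + (q - 1*(-7)))*19 = (-16 + (q + 7))*19 = (-16 + (7 + q))*19 = (-9 + q)*19 = -171 + 19*q)
J(-3*(o - 5))*5150 = (-171 + 19*(-3*(-5 - 5)))*5150 = (-171 + 19*(-3*(-10)))*5150 = (-171 + 19*30)*5150 = (-171 + 570)*5150 = 399*5150 = 2054850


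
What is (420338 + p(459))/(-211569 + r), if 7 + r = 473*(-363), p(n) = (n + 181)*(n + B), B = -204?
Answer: -583538/383275 ≈ -1.5225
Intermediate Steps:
p(n) = (-204 + n)*(181 + n) (p(n) = (n + 181)*(n - 204) = (181 + n)*(-204 + n) = (-204 + n)*(181 + n))
r = -171706 (r = -7 + 473*(-363) = -7 - 171699 = -171706)
(420338 + p(459))/(-211569 + r) = (420338 + (-36924 + 459**2 - 23*459))/(-211569 - 171706) = (420338 + (-36924 + 210681 - 10557))/(-383275) = (420338 + 163200)*(-1/383275) = 583538*(-1/383275) = -583538/383275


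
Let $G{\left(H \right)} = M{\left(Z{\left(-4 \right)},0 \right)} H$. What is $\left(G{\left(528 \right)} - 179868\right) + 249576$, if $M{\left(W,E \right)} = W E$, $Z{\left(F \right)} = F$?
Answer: $69708$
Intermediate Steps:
$M{\left(W,E \right)} = E W$
$G{\left(H \right)} = 0$ ($G{\left(H \right)} = 0 \left(-4\right) H = 0 H = 0$)
$\left(G{\left(528 \right)} - 179868\right) + 249576 = \left(0 - 179868\right) + 249576 = -179868 + 249576 = 69708$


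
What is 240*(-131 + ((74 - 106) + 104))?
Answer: -14160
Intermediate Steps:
240*(-131 + ((74 - 106) + 104)) = 240*(-131 + (-32 + 104)) = 240*(-131 + 72) = 240*(-59) = -14160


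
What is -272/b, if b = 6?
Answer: -136/3 ≈ -45.333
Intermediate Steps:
-272/b = -272/6 = (1/6)*(-272) = -136/3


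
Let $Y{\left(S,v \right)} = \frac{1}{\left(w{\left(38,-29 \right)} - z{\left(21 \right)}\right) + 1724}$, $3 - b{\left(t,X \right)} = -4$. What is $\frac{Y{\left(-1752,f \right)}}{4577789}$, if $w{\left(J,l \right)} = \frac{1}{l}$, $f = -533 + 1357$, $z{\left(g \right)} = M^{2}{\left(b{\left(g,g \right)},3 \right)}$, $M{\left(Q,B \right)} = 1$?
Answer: $\frac{29}{228733805174} \approx 1.2679 \cdot 10^{-10}$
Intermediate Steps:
$b{\left(t,X \right)} = 7$ ($b{\left(t,X \right)} = 3 - -4 = 3 + 4 = 7$)
$z{\left(g \right)} = 1$ ($z{\left(g \right)} = 1^{2} = 1$)
$f = 824$
$Y{\left(S,v \right)} = \frac{29}{49966}$ ($Y{\left(S,v \right)} = \frac{1}{\left(\frac{1}{-29} - 1\right) + 1724} = \frac{1}{\left(- \frac{1}{29} - 1\right) + 1724} = \frac{1}{- \frac{30}{29} + 1724} = \frac{1}{\frac{49966}{29}} = \frac{29}{49966}$)
$\frac{Y{\left(-1752,f \right)}}{4577789} = \frac{29}{49966 \cdot 4577789} = \frac{29}{49966} \cdot \frac{1}{4577789} = \frac{29}{228733805174}$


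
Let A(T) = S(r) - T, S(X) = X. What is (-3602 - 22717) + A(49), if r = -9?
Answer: -26377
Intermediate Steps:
A(T) = -9 - T
(-3602 - 22717) + A(49) = (-3602 - 22717) + (-9 - 1*49) = -26319 + (-9 - 49) = -26319 - 58 = -26377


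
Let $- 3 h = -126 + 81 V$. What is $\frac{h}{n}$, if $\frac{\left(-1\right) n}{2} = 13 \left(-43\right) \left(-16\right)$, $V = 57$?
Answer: $\frac{1497}{17888} \approx 0.083687$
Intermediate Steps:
$h = -1497$ ($h = - \frac{-126 + 81 \cdot 57}{3} = - \frac{-126 + 4617}{3} = \left(- \frac{1}{3}\right) 4491 = -1497$)
$n = -17888$ ($n = - 2 \cdot 13 \left(-43\right) \left(-16\right) = - 2 \left(\left(-559\right) \left(-16\right)\right) = \left(-2\right) 8944 = -17888$)
$\frac{h}{n} = - \frac{1497}{-17888} = \left(-1497\right) \left(- \frac{1}{17888}\right) = \frac{1497}{17888}$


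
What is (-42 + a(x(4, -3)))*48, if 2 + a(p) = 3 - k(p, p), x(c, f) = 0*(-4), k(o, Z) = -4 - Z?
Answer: -1776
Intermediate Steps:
x(c, f) = 0
a(p) = 5 + p (a(p) = -2 + (3 - (-4 - p)) = -2 + (3 + (4 + p)) = -2 + (7 + p) = 5 + p)
(-42 + a(x(4, -3)))*48 = (-42 + (5 + 0))*48 = (-42 + 5)*48 = -37*48 = -1776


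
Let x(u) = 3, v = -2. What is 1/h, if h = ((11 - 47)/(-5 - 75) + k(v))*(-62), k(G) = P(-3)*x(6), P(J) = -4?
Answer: 10/7161 ≈ 0.0013965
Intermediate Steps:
k(G) = -12 (k(G) = -4*3 = -12)
h = 7161/10 (h = ((11 - 47)/(-5 - 75) - 12)*(-62) = (-36/(-80) - 12)*(-62) = (-36*(-1/80) - 12)*(-62) = (9/20 - 12)*(-62) = -231/20*(-62) = 7161/10 ≈ 716.10)
1/h = 1/(7161/10) = 10/7161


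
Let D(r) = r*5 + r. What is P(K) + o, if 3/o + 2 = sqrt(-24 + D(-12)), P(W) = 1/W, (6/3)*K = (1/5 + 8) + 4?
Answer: 317/3050 - 3*I*sqrt(6)/25 ≈ 0.10393 - 0.29394*I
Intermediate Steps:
K = 61/10 (K = ((1/5 + 8) + 4)/2 = (41/5 + 4)/2 = (1/2)*(61/5) = 61/10 ≈ 6.1000)
D(r) = 6*r (D(r) = 5*r + r = 6*r)
o = 3/(-2 + 4*I*sqrt(6)) (o = 3/(-2 + sqrt(-24 + 6*(-12))) = 3/(-2 + sqrt(-24 - 72)) = 3/(-2 + sqrt(-96)) = 3/(-2 + 4*I*sqrt(6)) ≈ -0.06 - 0.29394*I)
P(K) + o = 1/(61/10) + (-3/50 - 3*I*sqrt(6)/25) = 10/61 + (-3/50 - 3*I*sqrt(6)/25) = 317/3050 - 3*I*sqrt(6)/25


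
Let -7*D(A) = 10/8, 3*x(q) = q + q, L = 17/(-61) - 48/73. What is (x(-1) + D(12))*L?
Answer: 295999/374052 ≈ 0.79133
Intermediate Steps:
L = -4169/4453 (L = 17*(-1/61) - 48*1/73 = -17/61 - 48/73 = -4169/4453 ≈ -0.93622)
x(q) = 2*q/3 (x(q) = (q + q)/3 = (2*q)/3 = 2*q/3)
D(A) = -5/28 (D(A) = -10/(7*8) = -1/7*5/4 = -5/28)
(x(-1) + D(12))*L = ((2/3)*(-1) - 5/28)*(-4169/4453) = (-2/3 - 5/28)*(-4169/4453) = -71/84*(-4169/4453) = 295999/374052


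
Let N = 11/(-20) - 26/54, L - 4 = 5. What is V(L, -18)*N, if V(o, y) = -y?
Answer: -557/30 ≈ -18.567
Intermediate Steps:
L = 9 (L = 4 + 5 = 9)
N = -557/540 (N = 11*(-1/20) - 26*1/54 = -11/20 - 13/27 = -557/540 ≈ -1.0315)
V(L, -18)*N = -1*(-18)*(-557/540) = 18*(-557/540) = -557/30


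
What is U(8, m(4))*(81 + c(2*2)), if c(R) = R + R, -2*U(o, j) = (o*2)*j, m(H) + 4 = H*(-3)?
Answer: 11392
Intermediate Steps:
m(H) = -4 - 3*H (m(H) = -4 + H*(-3) = -4 - 3*H)
U(o, j) = -j*o (U(o, j) = -o*2*j/2 = -2*o*j/2 = -j*o)
c(R) = 2*R
U(8, m(4))*(81 + c(2*2)) = (-1*(-4 - 3*4)*8)*(81 + 2*(2*2)) = (-1*(-4 - 12)*8)*(81 + 2*4) = (-1*(-16)*8)*(81 + 8) = 128*89 = 11392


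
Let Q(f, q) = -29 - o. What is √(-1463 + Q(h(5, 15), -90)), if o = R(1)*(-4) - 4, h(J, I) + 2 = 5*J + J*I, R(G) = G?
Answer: 2*I*√371 ≈ 38.523*I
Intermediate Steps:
h(J, I) = -2 + 5*J + I*J (h(J, I) = -2 + (5*J + J*I) = -2 + (5*J + I*J) = -2 + 5*J + I*J)
o = -8 (o = 1*(-4) - 4 = -4 - 4 = -8)
Q(f, q) = -21 (Q(f, q) = -29 - 1*(-8) = -29 + 8 = -21)
√(-1463 + Q(h(5, 15), -90)) = √(-1463 - 21) = √(-1484) = 2*I*√371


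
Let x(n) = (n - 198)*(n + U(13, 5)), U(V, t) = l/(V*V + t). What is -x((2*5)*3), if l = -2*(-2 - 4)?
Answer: 146496/29 ≈ 5051.6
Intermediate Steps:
l = 12 (l = -2*(-6) = 12)
U(V, t) = 12/(t + V**2) (U(V, t) = 12/(V*V + t) = 12/(V**2 + t) = 12/(t + V**2))
x(n) = (-198 + n)*(2/29 + n) (x(n) = (n - 198)*(n + 12/(5 + 13**2)) = (-198 + n)*(n + 12/(5 + 169)) = (-198 + n)*(n + 12/174) = (-198 + n)*(n + 12*(1/174)) = (-198 + n)*(n + 2/29) = (-198 + n)*(2/29 + n))
-x((2*5)*3) = -(-396/29 + ((2*5)*3)**2 - 5740*2*5*3/29) = -(-396/29 + (10*3)**2 - 57400*3/29) = -(-396/29 + 30**2 - 5740/29*30) = -(-396/29 + 900 - 172200/29) = -1*(-146496/29) = 146496/29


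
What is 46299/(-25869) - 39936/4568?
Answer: -51858259/4923733 ≈ -10.532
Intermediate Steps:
46299/(-25869) - 39936/4568 = 46299*(-1/25869) - 39936*1/4568 = -15433/8623 - 4992/571 = -51858259/4923733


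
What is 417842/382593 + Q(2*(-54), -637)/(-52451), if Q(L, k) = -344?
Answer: 22047842734/20067385443 ≈ 1.0987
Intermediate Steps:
417842/382593 + Q(2*(-54), -637)/(-52451) = 417842/382593 - 344/(-52451) = 417842*(1/382593) - 344*(-1/52451) = 417842/382593 + 344/52451 = 22047842734/20067385443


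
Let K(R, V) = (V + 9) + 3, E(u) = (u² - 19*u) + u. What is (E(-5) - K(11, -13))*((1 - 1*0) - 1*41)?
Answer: -4640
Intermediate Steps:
E(u) = u² - 18*u
K(R, V) = 12 + V (K(R, V) = (9 + V) + 3 = 12 + V)
(E(-5) - K(11, -13))*((1 - 1*0) - 1*41) = (-5*(-18 - 5) - (12 - 13))*((1 - 1*0) - 1*41) = (-5*(-23) - 1*(-1))*((1 + 0) - 41) = (115 + 1)*(1 - 41) = 116*(-40) = -4640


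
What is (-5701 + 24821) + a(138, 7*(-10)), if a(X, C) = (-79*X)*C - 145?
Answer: 782115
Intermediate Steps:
a(X, C) = -145 - 79*C*X (a(X, C) = -79*C*X - 145 = -145 - 79*C*X)
(-5701 + 24821) + a(138, 7*(-10)) = (-5701 + 24821) + (-145 - 79*7*(-10)*138) = 19120 + (-145 - 79*(-70)*138) = 19120 + (-145 + 763140) = 19120 + 762995 = 782115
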